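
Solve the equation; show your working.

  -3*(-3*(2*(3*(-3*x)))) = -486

Step 1. [-3*(-3*(2*(3*(-3*x)))) = -486] divide by the outer -3, so div: -3*(2*(3*(-3*x))) = 162.
Step 2. [-3*(2*(3*(-3*x))) = 162] divide by the outer -3. So div: 2*(3*(-3*x)) = -54.
Step 3. [2*(3*(-3*x)) = -54] leading coefficient 2: divide by 2 ⇒ div: 3*(-3*x) = -27.
Step 4. [3*(-3*x) = -27] 3·(inner) — divide through by 3. So div: -3*x = -9.
Step 5. [-3*x = -9] divide by the outer -3. So div: x = 3.

Answer: x ∈ {3}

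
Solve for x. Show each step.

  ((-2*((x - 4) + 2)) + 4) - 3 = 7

Step 1. [((-2*((x - 4) + 2)) + 4) - 3 = 7] the outer -3 inverts by adding 3. So sub: (-2*((x - 4) + 2)) + 4 = 10.
Step 2. [(-2*((x - 4) + 2)) + 4 = 10] -2 | LHS and -2 | 10: pull -2 out ⇒ factor: ((x - 4) + 2) - 2 = -5.
Step 3. [((x - 4) + 2) - 2 = -5] the outer -2 inverts by adding 2 ⇒ sub: (x - 4) + 2 = -3.
Step 4. [(x - 4) + 2 = -3] 2 comes off first (subtract 2) ⇒ sub: x - 4 = -5.
Step 5. [x - 4 = -5] the outer -4 inverts by adding 4, so sub: x = -1.

Answer: x ∈ {-1}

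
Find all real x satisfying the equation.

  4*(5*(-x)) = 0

Step 1. [4*(5*(-x)) = 0] LHS = 4·(…); ÷4 both sides ⇒ div: 5*(-x) = 0.
Step 2. [5*(-x) = 0] 5·(inner) — divide through by 5 ⇒ div: -x = 0.
Step 3. [-x = 0] leading − — multiply by −1 ⇒ neg: x = 0.

Answer: x ∈ {0}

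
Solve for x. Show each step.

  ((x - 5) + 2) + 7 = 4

Step 1. [((x - 5) + 2) + 7 = 4] subtract 7: x sits inside (… + 7). So sub: (x - 5) + 2 = -3.
Step 2. [(x - 5) + 2 = -3] subtract 2: x sits inside (… + 2), so sub: x - 5 = -5.
Step 3. [x - 5 = -5] 5 comes off first (add 5). So sub: x = 0.

Answer: x ∈ {0}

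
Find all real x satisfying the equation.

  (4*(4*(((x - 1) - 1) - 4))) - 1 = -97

Step 1. [(4*(4*(((x - 1) - 1) - 4))) - 1 = -97] 1 comes off first (add 1), so sub: 4*(4*(((x - 1) - 1) - 4)) = -96.
Step 2. [4*(4*(((x - 1) - 1) - 4)) = -96] LHS = 4·(…); ÷4 both sides ⇒ div: 4*(((x - 1) - 1) - 4) = -24.
Step 3. [4*(((x - 1) - 1) - 4) = -24] leading coefficient 4: divide by 4, so div: ((x - 1) - 1) - 4 = -6.
Step 4. [((x - 1) - 1) - 4 = -6] peel the -4: add 4 from each side, so sub: (x - 1) - 1 = -2.
Step 5. [(x - 1) - 1 = -2] peel the -1: add 1 from each side. So sub: x - 1 = -1.
Step 6. [x - 1 = -1] the outer -1 inverts by adding 1 ⇒ sub: x = 0.

Answer: x ∈ {0}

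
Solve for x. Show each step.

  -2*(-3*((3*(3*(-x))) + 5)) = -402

Step 1. [-2*(-3*((3*(3*(-x))) + 5)) = -402] -2·(inner) — divide through by -2. So div: -3*((3*(3*(-x))) + 5) = 201.
Step 2. [-3*((3*(3*(-x))) + 5) = 201] -3 out front; divide by -3 ⇒ div: (3*(3*(-x))) + 5 = -67.
Step 3. [(3*(3*(-x))) + 5 = -67] peel the +5: subtract 5 from each side, so sub: 3*(3*(-x)) = -72.
Step 4. [3*(3*(-x)) = -72] LHS = 3·(…); ÷3 both sides. So div: 3*(-x) = -24.
Step 5. [3*(-x) = -24] 3 out front; divide by 3. So div: -x = -8.
Step 6. [-x = -8] LHS negated; negate both sides. So neg: x = 8.

Answer: x ∈ {8}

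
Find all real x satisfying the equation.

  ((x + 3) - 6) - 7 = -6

Step 1. [((x + 3) - 6) - 7 = -6] 7 comes off first (add 7) ⇒ sub: (x + 3) - 6 = 1.
Step 2. [(x + 3) - 6 = 1] 6 comes off first (add 6). So sub: x + 3 = 7.
Step 3. [x + 3 = 7] +3 is outermost — subtract 3 both sides, so sub: x = 4.

Answer: x ∈ {4}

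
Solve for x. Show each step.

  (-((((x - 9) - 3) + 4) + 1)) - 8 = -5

Step 1. [(-((((x - 9) - 3) + 4) + 1)) - 8 = -5] add 8: x sits inside (… - 8) ⇒ sub: -((((x - 9) - 3) + 4) + 1) = 3.
Step 2. [-((((x - 9) - 3) + 4) + 1) = 3] leading − — multiply by −1, so neg: (((x - 9) - 3) + 4) + 1 = -3.
Step 3. [(((x - 9) - 3) + 4) + 1 = -3] subtract 1: x sits inside (… + 1) ⇒ sub: ((x - 9) - 3) + 4 = -4.
Step 4. [((x - 9) - 3) + 4 = -4] subtract 4: x sits inside (… + 4). So sub: (x - 9) - 3 = -8.
Step 5. [(x - 9) - 3 = -8] add 3: x sits inside (… - 3) ⇒ sub: x - 9 = -5.
Step 6. [x - 9 = -5] peel the -9: add 9 from each side, so sub: x = 4.

Answer: x ∈ {4}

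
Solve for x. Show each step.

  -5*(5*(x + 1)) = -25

Step 1. [-5*(5*(x + 1)) = -25] -5·(inner) — divide through by -5, so div: 5*(x + 1) = 5.
Step 2. [5*(x + 1) = 5] 5 out front; divide by 5. So div: x + 1 = 1.
Step 3. [x + 1 = 1] 1 comes off first (subtract 1) ⇒ sub: x = 0.

Answer: x ∈ {0}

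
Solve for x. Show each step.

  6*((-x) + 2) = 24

Step 1. [6*((-x) + 2) = 24] divide by the outer 6, so div: (-x) + 2 = 4.
Step 2. [(-x) + 2 = 4] 2 comes off first (subtract 2). So sub: -x = 2.
Step 3. [-x = 2] LHS negated; negate both sides, so neg: x = -2.

Answer: x ∈ {-2}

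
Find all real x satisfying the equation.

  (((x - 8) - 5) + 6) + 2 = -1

Step 1. [(((x - 8) - 5) + 6) + 2 = -1] +2 is outermost — subtract 2 both sides, so sub: ((x - 8) - 5) + 6 = -3.
Step 2. [((x - 8) - 5) + 6 = -3] subtract 6: x sits inside (… + 6). So sub: (x - 8) - 5 = -9.
Step 3. [(x - 8) - 5 = -9] peel the -5: add 5 from each side, so sub: x - 8 = -4.
Step 4. [x - 8 = -4] the outer -8 inverts by adding 8 ⇒ sub: x = 4.

Answer: x ∈ {4}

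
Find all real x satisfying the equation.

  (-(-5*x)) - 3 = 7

Step 1. [(-(-5*x)) - 3 = 7] the outer -3 inverts by adding 3. So sub: -(-5*x) = 10.
Step 2. [-(-5*x) = 10] leading − — multiply by −1 ⇒ neg: -5*x = -10.
Step 3. [-5*x = -10] -5 out front; divide by -5, so div: x = 2.

Answer: x ∈ {2}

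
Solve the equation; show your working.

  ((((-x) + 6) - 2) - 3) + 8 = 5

Step 1. [((((-x) + 6) - 2) - 3) + 8 = 5] the outer +8 inverts by subtracting 8 ⇒ sub: (((-x) + 6) - 2) - 3 = -3.
Step 2. [(((-x) + 6) - 2) - 3 = -3] add 3: x sits inside (… - 3), so sub: ((-x) + 6) - 2 = 0.
Step 3. [((-x) + 6) - 2 = 0] add 2: x sits inside (… - 2) ⇒ sub: (-x) + 6 = 2.
Step 4. [(-x) + 6 = 2] peel the +6: subtract 6 from each side ⇒ sub: -x = -4.
Step 5. [-x = -4] flip signs both sides, so neg: x = 4.

Answer: x ∈ {4}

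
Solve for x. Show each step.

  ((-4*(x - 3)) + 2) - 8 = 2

Step 1. [((-4*(x - 3)) + 2) - 8 = 2] add 8: x sits inside (… - 8), so sub: (-4*(x - 3)) + 2 = 10.
Step 2. [(-4*(x - 3)) + 2 = 10] 2 comes off first (subtract 2) ⇒ sub: -4*(x - 3) = 8.
Step 3. [-4*(x - 3) = 8] LHS = -4·(…); ÷-4 both sides. So div: x - 3 = -2.
Step 4. [x - 3 = -2] the outer -3 inverts by adding 3 ⇒ sub: x = 1.

Answer: x ∈ {1}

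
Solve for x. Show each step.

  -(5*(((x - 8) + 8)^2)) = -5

Step 1. [-(5*(((x - 8) + 8)^2)) = -5] LHS negated; negate both sides. So neg: 5*(((x - 8) + 8)^2) = 5.
Step 2. [5*(((x - 8) + 8)^2) = 5] leading coefficient 5: divide by 5, so div: ((x - 8) + 8)^2 = 1.
Step 3. [((x - 8) + 8)^2 = 1] LHS squared, RHS 1 ≥ 0: apply √ (±), so sqrt: (x - 8) + 8 = 1 or -1.
Step 4. [(x - 8) + 8 = 1 or -1] 8 comes off first (subtract 8), so sub: x - 8 = -7 or -9.
Step 5. [x - 8 = -7 or -9] the outer -8 inverts by adding 8 ⇒ sub: x = 1 or -1.

Answer: x ∈ {-1, 1}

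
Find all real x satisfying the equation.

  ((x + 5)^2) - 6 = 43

Step 1. [((x + 5)^2) - 6 = 43] add 6: x sits inside (… - 6) ⇒ sub: (x + 5)^2 = 49.
Step 2. [(x + 5)^2 = 49] 49 ≥ 0, LHS is (·)² — take ±√. So sqrt: x + 5 = 7 or -7.
Step 3. [x + 5 = 7 or -7] peel the +5: subtract 5 from each side. So sub: x = 2 or -12.

Answer: x ∈ {-12, 2}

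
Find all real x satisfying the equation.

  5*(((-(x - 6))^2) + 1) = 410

Step 1. [5*(((-(x - 6))^2) + 1) = 410] 5·(inner) — divide through by 5 ⇒ div: ((-(x - 6))^2) + 1 = 82.
Step 2. [((-(x - 6))^2) + 1 = 82] peel the +1: subtract 1 from each side ⇒ sub: (-(x - 6))^2 = 81.
Step 3. [(-(x - 6))^2 = 81] √ both sides: 81 ≥ 0 gives two branches ⇒ sqrt: -(x - 6) = 9 or -9.
Step 4. [-(x - 6) = 9 or -9] leading − — multiply by −1. So neg: x - 6 = -9 or 9.
Step 5. [x - 6 = -9 or 9] add 6: x sits inside (… - 6), so sub: x = -3 or 15.

Answer: x ∈ {-3, 15}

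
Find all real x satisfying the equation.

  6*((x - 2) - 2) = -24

Step 1. [6*((x - 2) - 2) = -24] 6·(inner) — divide through by 6 ⇒ div: (x - 2) - 2 = -4.
Step 2. [(x - 2) - 2 = -4] add 2: x sits inside (… - 2). So sub: x - 2 = -2.
Step 3. [x - 2 = -2] peel the -2: add 2 from each side. So sub: x = 0.

Answer: x ∈ {0}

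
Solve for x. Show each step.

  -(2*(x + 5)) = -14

Step 1. [-(2*(x + 5)) = -14] LHS negated; negate both sides, so neg: 2*(x + 5) = 14.
Step 2. [2*(x + 5) = 14] divide by the outer 2, so div: x + 5 = 7.
Step 3. [x + 5 = 7] subtract 5: x sits inside (… + 5). So sub: x = 2.

Answer: x ∈ {2}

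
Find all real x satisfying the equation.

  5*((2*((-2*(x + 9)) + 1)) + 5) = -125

Step 1. [5*((2*((-2*(x + 9)) + 1)) + 5) = -125] leading coefficient 5: divide by 5. So div: (2*((-2*(x + 9)) + 1)) + 5 = -25.
Step 2. [(2*((-2*(x + 9)) + 1)) + 5 = -25] subtract 5: x sits inside (… + 5). So sub: 2*((-2*(x + 9)) + 1) = -30.
Step 3. [2*((-2*(x + 9)) + 1) = -30] divide by the outer 2. So div: (-2*(x + 9)) + 1 = -15.
Step 4. [(-2*(x + 9)) + 1 = -15] peel the +1: subtract 1 from each side. So sub: -2*(x + 9) = -16.
Step 5. [-2*(x + 9) = -16] leading coefficient -2: divide by -2, so div: x + 9 = 8.
Step 6. [x + 9 = 8] the outer +9 inverts by subtracting 9. So sub: x = -1.

Answer: x ∈ {-1}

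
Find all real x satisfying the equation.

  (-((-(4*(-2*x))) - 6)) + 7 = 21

Step 1. [(-((-(4*(-2*x))) - 6)) + 7 = 21] 7 comes off first (subtract 7), so sub: -((-(4*(-2*x))) - 6) = 14.
Step 2. [-((-(4*(-2*x))) - 6) = 14] LHS negated; negate both sides, so neg: (-(4*(-2*x))) - 6 = -14.
Step 3. [(-(4*(-2*x))) - 6 = -14] add 6: x sits inside (… - 6), so sub: -(4*(-2*x)) = -8.
Step 4. [-(4*(-2*x)) = -8] leading − — multiply by −1, so neg: 4*(-2*x) = 8.
Step 5. [4*(-2*x) = 8] LHS = 4·(…); ÷4 both sides ⇒ div: -2*x = 2.
Step 6. [-2*x = 2] -2·(inner) — divide through by -2. So div: x = -1.

Answer: x ∈ {-1}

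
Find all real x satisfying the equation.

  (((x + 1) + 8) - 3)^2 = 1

Step 1. [(((x + 1) + 8) - 3)^2 = 1] LHS squared, RHS 1 ≥ 0: apply √ (±) ⇒ sqrt: ((x + 1) + 8) - 3 = 1 or -1.
Step 2. [((x + 1) + 8) - 3 = 1 or -1] peel the -3: add 3 from each side ⇒ sub: (x + 1) + 8 = 4 or 2.
Step 3. [(x + 1) + 8 = 4 or 2] subtract 8: x sits inside (… + 8), so sub: x + 1 = -4 or -6.
Step 4. [x + 1 = -4 or -6] 1 comes off first (subtract 1), so sub: x = -5 or -7.

Answer: x ∈ {-7, -5}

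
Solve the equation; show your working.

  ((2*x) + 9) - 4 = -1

Step 1. [((2*x) + 9) - 4 = -1] the outer -4 inverts by adding 4 ⇒ sub: (2*x) + 9 = 3.
Step 2. [(2*x) + 9 = 3] +9 is outermost — subtract 9 both sides. So sub: 2*x = -6.
Step 3. [2*x = -6] LHS = 2·(…); ÷2 both sides. So div: x = -3.

Answer: x ∈ {-3}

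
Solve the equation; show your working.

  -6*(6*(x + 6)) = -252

Step 1. [-6*(6*(x + 6)) = -252] -6 out front; divide by -6, so div: 6*(x + 6) = 42.
Step 2. [6*(x + 6) = 42] 6·(inner) — divide through by 6, so div: x + 6 = 7.
Step 3. [x + 6 = 7] peel the +6: subtract 6 from each side, so sub: x = 1.

Answer: x ∈ {1}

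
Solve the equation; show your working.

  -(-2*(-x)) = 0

Step 1. [-(-2*(-x)) = 0] leading − — multiply by −1. So neg: -2*(-x) = 0.
Step 2. [-2*(-x) = 0] LHS = -2·(…); ÷-2 both sides, so div: -x = 0.
Step 3. [-x = 0] leading − — multiply by −1, so neg: x = 0.

Answer: x ∈ {0}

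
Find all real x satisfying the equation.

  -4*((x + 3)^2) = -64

Step 1. [-4*((x + 3)^2) = -64] -4 out front; divide by -4. So div: (x + 3)^2 = 16.
Step 2. [(x + 3)^2 = 16] √ both sides: 16 ≥ 0 gives two branches, so sqrt: x + 3 = 4 or -4.
Step 3. [x + 3 = 4 or -4] peel the +3: subtract 3 from each side ⇒ sub: x = 1 or -7.

Answer: x ∈ {-7, 1}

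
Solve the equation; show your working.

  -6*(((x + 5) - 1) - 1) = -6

Step 1. [-6*(((x + 5) - 1) - 1) = -6] -6 out front; divide by -6. So div: ((x + 5) - 1) - 1 = 1.
Step 2. [((x + 5) - 1) - 1 = 1] 1 comes off first (add 1). So sub: (x + 5) - 1 = 2.
Step 3. [(x + 5) - 1 = 2] 1 comes off first (add 1) ⇒ sub: x + 5 = 3.
Step 4. [x + 5 = 3] subtract 5: x sits inside (… + 5), so sub: x = -2.

Answer: x ∈ {-2}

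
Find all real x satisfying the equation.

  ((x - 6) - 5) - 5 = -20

Step 1. [((x - 6) - 5) - 5 = -20] -5 is outermost — add 5 both sides, so sub: (x - 6) - 5 = -15.
Step 2. [(x - 6) - 5 = -15] peel the -5: add 5 from each side ⇒ sub: x - 6 = -10.
Step 3. [x - 6 = -10] peel the -6: add 6 from each side ⇒ sub: x = -4.

Answer: x ∈ {-4}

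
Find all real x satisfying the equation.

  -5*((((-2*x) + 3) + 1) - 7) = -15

Step 1. [-5*((((-2*x) + 3) + 1) - 7) = -15] -5 out front; divide by -5 ⇒ div: (((-2*x) + 3) + 1) - 7 = 3.
Step 2. [(((-2*x) + 3) + 1) - 7 = 3] the outer -7 inverts by adding 7. So sub: ((-2*x) + 3) + 1 = 10.
Step 3. [((-2*x) + 3) + 1 = 10] subtract 1: x sits inside (… + 1). So sub: (-2*x) + 3 = 9.
Step 4. [(-2*x) + 3 = 9] 3 comes off first (subtract 3) ⇒ sub: -2*x = 6.
Step 5. [-2*x = 6] -2·(inner) — divide through by -2, so div: x = -3.

Answer: x ∈ {-3}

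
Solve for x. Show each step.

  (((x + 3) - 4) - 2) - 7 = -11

Step 1. [(((x + 3) - 4) - 2) - 7 = -11] -7 is outermost — add 7 both sides ⇒ sub: ((x + 3) - 4) - 2 = -4.
Step 2. [((x + 3) - 4) - 2 = -4] add 2: x sits inside (… - 2). So sub: (x + 3) - 4 = -2.
Step 3. [(x + 3) - 4 = -2] 4 comes off first (add 4). So sub: x + 3 = 2.
Step 4. [x + 3 = 2] 3 comes off first (subtract 3), so sub: x = -1.

Answer: x ∈ {-1}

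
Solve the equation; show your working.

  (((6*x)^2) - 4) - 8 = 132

Step 1. [(((6*x)^2) - 4) - 8 = 132] -8 is outermost — add 8 both sides. So sub: ((6*x)^2) - 4 = 140.
Step 2. [((6*x)^2) - 4 = 140] peel the -4: add 4 from each side ⇒ sub: (6*x)^2 = 144.
Step 3. [(6*x)^2 = 144] LHS squared, RHS 144 ≥ 0: apply √ (±) ⇒ sqrt: 6*x = 12 or -12.
Step 4. [6*x = 12 or -12] 6 out front; divide by 6 ⇒ div: x = 2 or -2.

Answer: x ∈ {-2, 2}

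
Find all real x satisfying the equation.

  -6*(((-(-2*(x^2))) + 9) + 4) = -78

Step 1. [-6*(((-(-2*(x^2))) + 9) + 4) = -78] divide by the outer -6. So div: ((-(-2*(x^2))) + 9) + 4 = 13.
Step 2. [((-(-2*(x^2))) + 9) + 4 = 13] the outer +4 inverts by subtracting 4. So sub: (-(-2*(x^2))) + 9 = 9.
Step 3. [(-(-2*(x^2))) + 9 = 9] +9 is outermost — subtract 9 both sides, so sub: -(-2*(x^2)) = 0.
Step 4. [-(-2*(x^2)) = 0] flip signs both sides, so neg: -2*(x^2) = 0.
Step 5. [-2*(x^2) = 0] leading coefficient -2: divide by -2. So div: x^2 = 0.
Step 6. [x^2 = 0] LHS squared, RHS 0 ≥ 0: apply √ (±). So sqrt: x = 0.

Answer: x ∈ {0}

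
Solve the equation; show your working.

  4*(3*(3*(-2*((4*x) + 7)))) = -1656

Step 1. [4*(3*(3*(-2*((4*x) + 7)))) = -1656] 4 out front; divide by 4, so div: 3*(3*(-2*((4*x) + 7))) = -414.
Step 2. [3*(3*(-2*((4*x) + 7))) = -414] leading coefficient 3: divide by 3 ⇒ div: 3*(-2*((4*x) + 7)) = -138.
Step 3. [3*(-2*((4*x) + 7)) = -138] divide by the outer 3, so div: -2*((4*x) + 7) = -46.
Step 4. [-2*((4*x) + 7) = -46] leading coefficient -2: divide by -2. So div: (4*x) + 7 = 23.
Step 5. [(4*x) + 7 = 23] 7 comes off first (subtract 7) ⇒ sub: 4*x = 16.
Step 6. [4*x = 16] LHS = 4·(…); ÷4 both sides ⇒ div: x = 4.

Answer: x ∈ {4}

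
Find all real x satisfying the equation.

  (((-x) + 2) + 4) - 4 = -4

Step 1. [(((-x) + 2) + 4) - 4 = -4] peel the -4: add 4 from each side ⇒ sub: ((-x) + 2) + 4 = 0.
Step 2. [((-x) + 2) + 4 = 0] the outer +4 inverts by subtracting 4. So sub: (-x) + 2 = -4.
Step 3. [(-x) + 2 = -4] +2 is outermost — subtract 2 both sides ⇒ sub: -x = -6.
Step 4. [-x = -6] LHS negated; negate both sides, so neg: x = 6.

Answer: x ∈ {6}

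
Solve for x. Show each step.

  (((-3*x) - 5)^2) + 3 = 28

Step 1. [(((-3*x) - 5)^2) + 3 = 28] 3 comes off first (subtract 3) ⇒ sub: ((-3*x) - 5)^2 = 25.
Step 2. [((-3*x) - 5)^2 = 25] LHS squared, RHS 25 ≥ 0: apply √ (±) ⇒ sqrt: (-3*x) - 5 = 5 or -5.
Step 3. [(-3*x) - 5 = 5 or -5] -5 is outermost — add 5 both sides, so sub: -3*x = 10 or 0.
Step 4. [-3*x = 10 or 0] leading coefficient -3: divide by -3, so div: x = -10/3 or 0.

Answer: x ∈ {-10/3, 0}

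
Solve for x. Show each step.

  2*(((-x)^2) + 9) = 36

Step 1. [2*(((-x)^2) + 9) = 36] 2·(inner) — divide through by 2 ⇒ div: ((-x)^2) + 9 = 18.
Step 2. [((-x)^2) + 9 = 18] peel the +9: subtract 9 from each side, so sub: (-x)^2 = 9.
Step 3. [(-x)^2 = 9] LHS squared, RHS 9 ≥ 0: apply √ (±), so sqrt: -x = 3 or -3.
Step 4. [-x = 3 or -3] flip signs both sides, so neg: x = -3 or 3.

Answer: x ∈ {-3, 3}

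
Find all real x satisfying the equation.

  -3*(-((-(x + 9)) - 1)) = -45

Step 1. [-3*(-((-(x + 9)) - 1)) = -45] -3·(inner) — divide through by -3. So div: -((-(x + 9)) - 1) = 15.
Step 2. [-((-(x + 9)) - 1) = 15] leading − — multiply by −1. So neg: (-(x + 9)) - 1 = -15.
Step 3. [(-(x + 9)) - 1 = -15] 1 comes off first (add 1), so sub: -(x + 9) = -14.
Step 4. [-(x + 9) = -14] LHS negated; negate both sides ⇒ neg: x + 9 = 14.
Step 5. [x + 9 = 14] the outer +9 inverts by subtracting 9, so sub: x = 5.

Answer: x ∈ {5}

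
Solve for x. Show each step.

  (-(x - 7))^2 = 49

Step 1. [(-(x - 7))^2 = 49] 49 ≥ 0, LHS is (·)² — take ±√ ⇒ sqrt: -(x - 7) = 7 or -7.
Step 2. [-(x - 7) = 7 or -7] flip signs both sides ⇒ neg: x - 7 = -7 or 7.
Step 3. [x - 7 = -7 or 7] -7 is outermost — add 7 both sides ⇒ sub: x = 0 or 14.

Answer: x ∈ {0, 14}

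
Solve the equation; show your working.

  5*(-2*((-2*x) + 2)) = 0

Step 1. [5*(-2*((-2*x) + 2)) = 0] divide by the outer 5, so div: -2*((-2*x) + 2) = 0.
Step 2. [-2*((-2*x) + 2) = 0] divide by the outer -2, so div: (-2*x) + 2 = 0.
Step 3. [(-2*x) + 2 = 0] common factor -2 (LHS and 0) — divide through ⇒ factor: x - 1 = 0.
Step 4. [x - 1 = 0] the outer -1 inverts by adding 1. So sub: x = 1.

Answer: x ∈ {1}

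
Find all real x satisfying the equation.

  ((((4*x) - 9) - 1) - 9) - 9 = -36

Step 1. [((((4*x) - 9) - 1) - 9) - 9 = -36] the outer -9 inverts by adding 9. So sub: (((4*x) - 9) - 1) - 9 = -27.
Step 2. [(((4*x) - 9) - 1) - 9 = -27] the outer -9 inverts by adding 9. So sub: ((4*x) - 9) - 1 = -18.
Step 3. [((4*x) - 9) - 1 = -18] the outer -1 inverts by adding 1, so sub: (4*x) - 9 = -17.
Step 4. [(4*x) - 9 = -17] add 9: x sits inside (… - 9) ⇒ sub: 4*x = -8.
Step 5. [4*x = -8] 4 out front; divide by 4, so div: x = -2.

Answer: x ∈ {-2}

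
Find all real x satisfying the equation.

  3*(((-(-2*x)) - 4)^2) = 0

Step 1. [3*(((-(-2*x)) - 4)^2) = 0] divide by the outer 3 ⇒ div: ((-(-2*x)) - 4)^2 = 0.
Step 2. [((-(-2*x)) - 4)^2 = 0] 0 ≥ 0, LHS is (·)² — take ±√, so sqrt: (-(-2*x)) - 4 = 0.
Step 3. [(-(-2*x)) - 4 = 0] peel the -4: add 4 from each side ⇒ sub: -(-2*x) = 4.
Step 4. [-(-2*x) = 4] flip signs both sides, so neg: -2*x = -4.
Step 5. [-2*x = -4] leading coefficient -2: divide by -2, so div: x = 2.

Answer: x ∈ {2}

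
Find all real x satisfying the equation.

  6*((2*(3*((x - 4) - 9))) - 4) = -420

Step 1. [6*((2*(3*((x - 4) - 9))) - 4) = -420] LHS = 6·(…); ÷6 both sides ⇒ div: (2*(3*((x - 4) - 9))) - 4 = -70.
Step 2. [(2*(3*((x - 4) - 9))) - 4 = -70] 2 divides every term; factor it out, so factor: (3*((x - 4) - 9)) - 2 = -35.
Step 3. [(3*((x - 4) - 9)) - 2 = -35] peel the -2: add 2 from each side. So sub: 3*((x - 4) - 9) = -33.
Step 4. [3*((x - 4) - 9) = -33] 3·(inner) — divide through by 3, so div: (x - 4) - 9 = -11.
Step 5. [(x - 4) - 9 = -11] 9 comes off first (add 9), so sub: x - 4 = -2.
Step 6. [x - 4 = -2] peel the -4: add 4 from each side, so sub: x = 2.

Answer: x ∈ {2}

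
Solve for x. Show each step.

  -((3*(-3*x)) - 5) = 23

Step 1. [-((3*(-3*x)) - 5) = 23] leading − — multiply by −1. So neg: (3*(-3*x)) - 5 = -23.
Step 2. [(3*(-3*x)) - 5 = -23] peel the -5: add 5 from each side, so sub: 3*(-3*x) = -18.
Step 3. [3*(-3*x) = -18] LHS = 3·(…); ÷3 both sides ⇒ div: -3*x = -6.
Step 4. [-3*x = -6] -3·(inner) — divide through by -3, so div: x = 2.

Answer: x ∈ {2}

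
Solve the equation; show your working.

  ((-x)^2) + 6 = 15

Step 1. [((-x)^2) + 6 = 15] subtract 6: x sits inside (… + 6), so sub: (-x)^2 = 9.
Step 2. [(-x)^2 = 9] LHS squared, RHS 9 ≥ 0: apply √ (±). So sqrt: -x = 3 or -3.
Step 3. [-x = 3 or -3] flip signs both sides ⇒ neg: x = -3 or 3.

Answer: x ∈ {-3, 3}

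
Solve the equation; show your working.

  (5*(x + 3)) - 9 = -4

Step 1. [(5*(x + 3)) - 9 = -4] -9 is outermost — add 9 both sides. So sub: 5*(x + 3) = 5.
Step 2. [5*(x + 3) = 5] 5·(inner) — divide through by 5, so div: x + 3 = 1.
Step 3. [x + 3 = 1] subtract 3: x sits inside (… + 3). So sub: x = -2.

Answer: x ∈ {-2}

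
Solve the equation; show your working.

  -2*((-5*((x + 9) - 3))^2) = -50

Step 1. [-2*((-5*((x + 9) - 3))^2) = -50] LHS = -2·(…); ÷-2 both sides ⇒ div: (-5*((x + 9) - 3))^2 = 25.
Step 2. [(-5*((x + 9) - 3))^2 = 25] LHS squared, RHS 25 ≥ 0: apply √ (±), so sqrt: -5*((x + 9) - 3) = 5 or -5.
Step 3. [-5*((x + 9) - 3) = 5 or -5] divide by the outer -5 ⇒ div: (x + 9) - 3 = -1 or 1.
Step 4. [(x + 9) - 3 = -1 or 1] add 3: x sits inside (… - 3) ⇒ sub: x + 9 = 2 or 4.
Step 5. [x + 9 = 2 or 4] the outer +9 inverts by subtracting 9. So sub: x = -7 or -5.

Answer: x ∈ {-7, -5}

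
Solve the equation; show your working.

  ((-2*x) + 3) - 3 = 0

Step 1. [((-2*x) + 3) - 3 = 0] peel the -3: add 3 from each side ⇒ sub: (-2*x) + 3 = 3.
Step 2. [(-2*x) + 3 = 3] +3 is outermost — subtract 3 both sides, so sub: -2*x = 0.
Step 3. [-2*x = 0] -2 out front; divide by -2, so div: x = 0.

Answer: x ∈ {0}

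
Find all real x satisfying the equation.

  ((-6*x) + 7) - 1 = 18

Step 1. [((-6*x) + 7) - 1 = 18] the outer -1 inverts by adding 1, so sub: (-6*x) + 7 = 19.
Step 2. [(-6*x) + 7 = 19] peel the +7: subtract 7 from each side, so sub: -6*x = 12.
Step 3. [-6*x = 12] LHS = -6·(…); ÷-6 both sides ⇒ div: x = -2.

Answer: x ∈ {-2}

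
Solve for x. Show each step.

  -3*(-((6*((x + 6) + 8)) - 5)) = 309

Step 1. [-3*(-((6*((x + 6) + 8)) - 5)) = 309] LHS = -3·(…); ÷-3 both sides, so div: -((6*((x + 6) + 8)) - 5) = -103.
Step 2. [-((6*((x + 6) + 8)) - 5) = -103] flip signs both sides, so neg: (6*((x + 6) + 8)) - 5 = 103.
Step 3. [(6*((x + 6) + 8)) - 5 = 103] 5 comes off first (add 5). So sub: 6*((x + 6) + 8) = 108.
Step 4. [6*((x + 6) + 8) = 108] 6·(inner) — divide through by 6 ⇒ div: (x + 6) + 8 = 18.
Step 5. [(x + 6) + 8 = 18] the outer +8 inverts by subtracting 8, so sub: x + 6 = 10.
Step 6. [x + 6 = 10] 6 comes off first (subtract 6). So sub: x = 4.

Answer: x ∈ {4}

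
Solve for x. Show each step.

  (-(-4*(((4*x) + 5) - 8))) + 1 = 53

Step 1. [(-(-4*(((4*x) + 5) - 8))) + 1 = 53] +1 is outermost — subtract 1 both sides, so sub: -(-4*(((4*x) + 5) - 8)) = 52.
Step 2. [-(-4*(((4*x) + 5) - 8)) = 52] leading − — multiply by −1. So neg: -4*(((4*x) + 5) - 8) = -52.
Step 3. [-4*(((4*x) + 5) - 8) = -52] LHS = -4·(…); ÷-4 both sides, so div: ((4*x) + 5) - 8 = 13.
Step 4. [((4*x) + 5) - 8 = 13] 8 comes off first (add 8). So sub: (4*x) + 5 = 21.
Step 5. [(4*x) + 5 = 21] 5 comes off first (subtract 5), so sub: 4*x = 16.
Step 6. [4*x = 16] LHS = 4·(…); ÷4 both sides. So div: x = 4.

Answer: x ∈ {4}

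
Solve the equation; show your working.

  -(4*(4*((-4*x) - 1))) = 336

Step 1. [-(4*(4*((-4*x) - 1))) = 336] LHS negated; negate both sides ⇒ neg: 4*(4*((-4*x) - 1)) = -336.
Step 2. [4*(4*((-4*x) - 1)) = -336] divide by the outer 4, so div: 4*((-4*x) - 1) = -84.
Step 3. [4*((-4*x) - 1) = -84] 4·(inner) — divide through by 4, so div: (-4*x) - 1 = -21.
Step 4. [(-4*x) - 1 = -21] peel the -1: add 1 from each side ⇒ sub: -4*x = -20.
Step 5. [-4*x = -20] leading coefficient -4: divide by -4. So div: x = 5.

Answer: x ∈ {5}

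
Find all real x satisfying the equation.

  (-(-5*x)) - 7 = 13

Step 1. [(-(-5*x)) - 7 = 13] peel the -7: add 7 from each side, so sub: -(-5*x) = 20.
Step 2. [-(-5*x) = 20] LHS negated; negate both sides, so neg: -5*x = -20.
Step 3. [-5*x = -20] LHS = -5·(…); ÷-5 both sides ⇒ div: x = 4.

Answer: x ∈ {4}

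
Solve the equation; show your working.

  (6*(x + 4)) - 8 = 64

Step 1. [(6*(x + 4)) - 8 = 64] add 8: x sits inside (… - 8), so sub: 6*(x + 4) = 72.
Step 2. [6*(x + 4) = 72] leading coefficient 6: divide by 6, so div: x + 4 = 12.
Step 3. [x + 4 = 12] +4 is outermost — subtract 4 both sides, so sub: x = 8.

Answer: x ∈ {8}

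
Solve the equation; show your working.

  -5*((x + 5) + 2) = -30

Step 1. [-5*((x + 5) + 2) = -30] divide by the outer -5, so div: (x + 5) + 2 = 6.
Step 2. [(x + 5) + 2 = 6] subtract 2: x sits inside (… + 2) ⇒ sub: x + 5 = 4.
Step 3. [x + 5 = 4] the outer +5 inverts by subtracting 5. So sub: x = -1.

Answer: x ∈ {-1}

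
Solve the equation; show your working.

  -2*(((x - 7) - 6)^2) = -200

Step 1. [-2*(((x - 7) - 6)^2) = -200] -2 out front; divide by -2. So div: ((x - 7) - 6)^2 = 100.
Step 2. [((x - 7) - 6)^2 = 100] 100 ≥ 0, LHS is (·)² — take ±√. So sqrt: (x - 7) - 6 = 10 or -10.
Step 3. [(x - 7) - 6 = 10 or -10] -6 is outermost — add 6 both sides ⇒ sub: x - 7 = 16 or -4.
Step 4. [x - 7 = 16 or -4] peel the -7: add 7 from each side. So sub: x = 23 or 3.

Answer: x ∈ {3, 23}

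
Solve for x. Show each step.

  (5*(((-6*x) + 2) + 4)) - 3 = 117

Step 1. [(5*(((-6*x) + 2) + 4)) - 3 = 117] the outer -3 inverts by adding 3 ⇒ sub: 5*(((-6*x) + 2) + 4) = 120.
Step 2. [5*(((-6*x) + 2) + 4) = 120] 5 out front; divide by 5, so div: ((-6*x) + 2) + 4 = 24.
Step 3. [((-6*x) + 2) + 4 = 24] 4 comes off first (subtract 4) ⇒ sub: (-6*x) + 2 = 20.
Step 4. [(-6*x) + 2 = 20] 2 comes off first (subtract 2) ⇒ sub: -6*x = 18.
Step 5. [-6*x = 18] leading coefficient -6: divide by -6, so div: x = -3.

Answer: x ∈ {-3}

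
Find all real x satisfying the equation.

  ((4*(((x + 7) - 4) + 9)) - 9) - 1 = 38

Step 1. [((4*(((x + 7) - 4) + 9)) - 9) - 1 = 38] -1 is outermost — add 1 both sides. So sub: (4*(((x + 7) - 4) + 9)) - 9 = 39.
Step 2. [(4*(((x + 7) - 4) + 9)) - 9 = 39] peel the -9: add 9 from each side ⇒ sub: 4*(((x + 7) - 4) + 9) = 48.
Step 3. [4*(((x + 7) - 4) + 9) = 48] 4 out front; divide by 4 ⇒ div: ((x + 7) - 4) + 9 = 12.
Step 4. [((x + 7) - 4) + 9 = 12] the outer +9 inverts by subtracting 9, so sub: (x + 7) - 4 = 3.
Step 5. [(x + 7) - 4 = 3] the outer -4 inverts by adding 4 ⇒ sub: x + 7 = 7.
Step 6. [x + 7 = 7] the outer +7 inverts by subtracting 7 ⇒ sub: x = 0.

Answer: x ∈ {0}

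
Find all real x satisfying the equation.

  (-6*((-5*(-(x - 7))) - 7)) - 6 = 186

Step 1. [(-6*((-5*(-(x - 7))) - 7)) - 6 = 186] peel the -6: add 6 from each side. So sub: -6*((-5*(-(x - 7))) - 7) = 192.
Step 2. [-6*((-5*(-(x - 7))) - 7) = 192] -6·(inner) — divide through by -6 ⇒ div: (-5*(-(x - 7))) - 7 = -32.
Step 3. [(-5*(-(x - 7))) - 7 = -32] peel the -7: add 7 from each side ⇒ sub: -5*(-(x - 7)) = -25.
Step 4. [-5*(-(x - 7)) = -25] leading coefficient -5: divide by -5. So div: -(x - 7) = 5.
Step 5. [-(x - 7) = 5] LHS negated; negate both sides. So neg: x - 7 = -5.
Step 6. [x - 7 = -5] add 7: x sits inside (… - 7) ⇒ sub: x = 2.

Answer: x ∈ {2}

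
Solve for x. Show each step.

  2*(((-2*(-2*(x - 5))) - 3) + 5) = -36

Step 1. [2*(((-2*(-2*(x - 5))) - 3) + 5) = -36] leading coefficient 2: divide by 2. So div: ((-2*(-2*(x - 5))) - 3) + 5 = -18.
Step 2. [((-2*(-2*(x - 5))) - 3) + 5 = -18] peel the +5: subtract 5 from each side, so sub: (-2*(-2*(x - 5))) - 3 = -23.
Step 3. [(-2*(-2*(x - 5))) - 3 = -23] peel the -3: add 3 from each side. So sub: -2*(-2*(x - 5)) = -20.
Step 4. [-2*(-2*(x - 5)) = -20] LHS = -2·(…); ÷-2 both sides ⇒ div: -2*(x - 5) = 10.
Step 5. [-2*(x - 5) = 10] LHS = -2·(…); ÷-2 both sides, so div: x - 5 = -5.
Step 6. [x - 5 = -5] 5 comes off first (add 5) ⇒ sub: x = 0.

Answer: x ∈ {0}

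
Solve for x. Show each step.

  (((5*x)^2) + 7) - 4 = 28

Step 1. [(((5*x)^2) + 7) - 4 = 28] 4 comes off first (add 4), so sub: ((5*x)^2) + 7 = 32.
Step 2. [((5*x)^2) + 7 = 32] subtract 7: x sits inside (… + 7). So sub: (5*x)^2 = 25.
Step 3. [(5*x)^2 = 25] √ both sides: 25 ≥ 0 gives two branches, so sqrt: 5*x = 5 or -5.
Step 4. [5*x = 5 or -5] divide by the outer 5 ⇒ div: x = 1 or -1.

Answer: x ∈ {-1, 1}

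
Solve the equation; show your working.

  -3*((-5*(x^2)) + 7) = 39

Step 1. [-3*((-5*(x^2)) + 7) = 39] leading coefficient -3: divide by -3, so div: (-5*(x^2)) + 7 = -13.
Step 2. [(-5*(x^2)) + 7 = -13] subtract 7: x sits inside (… + 7). So sub: -5*(x^2) = -20.
Step 3. [-5*(x^2) = -20] -5·(inner) — divide through by -5. So div: x^2 = 4.
Step 4. [x^2 = 4] √ both sides: 4 ≥ 0 gives two branches, so sqrt: x = 2 or -2.

Answer: x ∈ {-2, 2}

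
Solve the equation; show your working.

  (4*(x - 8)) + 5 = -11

Step 1. [(4*(x - 8)) + 5 = -11] the outer +5 inverts by subtracting 5, so sub: 4*(x - 8) = -16.
Step 2. [4*(x - 8) = -16] 4 out front; divide by 4. So div: x - 8 = -4.
Step 3. [x - 8 = -4] the outer -8 inverts by adding 8, so sub: x = 4.

Answer: x ∈ {4}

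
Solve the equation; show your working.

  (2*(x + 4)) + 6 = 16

Step 1. [(2*(x + 4)) + 6 = 16] the outer +6 inverts by subtracting 6. So sub: 2*(x + 4) = 10.
Step 2. [2*(x + 4) = 10] divide by the outer 2. So div: x + 4 = 5.
Step 3. [x + 4 = 5] the outer +4 inverts by subtracting 4, so sub: x = 1.

Answer: x ∈ {1}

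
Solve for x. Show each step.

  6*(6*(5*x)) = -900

Step 1. [6*(6*(5*x)) = -900] 6·(inner) — divide through by 6. So div: 6*(5*x) = -150.
Step 2. [6*(5*x) = -150] divide by the outer 6, so div: 5*x = -25.
Step 3. [5*x = -25] divide by the outer 5. So div: x = -5.

Answer: x ∈ {-5}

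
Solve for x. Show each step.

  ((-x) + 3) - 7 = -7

Step 1. [((-x) + 3) - 7 = -7] -7 is outermost — add 7 both sides ⇒ sub: (-x) + 3 = 0.
Step 2. [(-x) + 3 = 0] peel the +3: subtract 3 from each side ⇒ sub: -x = -3.
Step 3. [-x = -3] leading − — multiply by −1, so neg: x = 3.

Answer: x ∈ {3}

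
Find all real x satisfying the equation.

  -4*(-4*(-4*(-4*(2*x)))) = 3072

Step 1. [-4*(-4*(-4*(-4*(2*x)))) = 3072] LHS = -4·(…); ÷-4 both sides, so div: -4*(-4*(-4*(2*x))) = -768.
Step 2. [-4*(-4*(-4*(2*x))) = -768] -4·(inner) — divide through by -4. So div: -4*(-4*(2*x)) = 192.
Step 3. [-4*(-4*(2*x)) = 192] divide by the outer -4. So div: -4*(2*x) = -48.
Step 4. [-4*(2*x) = -48] divide by the outer -4 ⇒ div: 2*x = 12.
Step 5. [2*x = 12] 2 out front; divide by 2 ⇒ div: x = 6.

Answer: x ∈ {6}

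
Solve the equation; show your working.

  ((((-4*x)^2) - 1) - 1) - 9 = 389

Step 1. [((((-4*x)^2) - 1) - 1) - 9 = 389] add 9: x sits inside (… - 9). So sub: (((-4*x)^2) - 1) - 1 = 398.
Step 2. [(((-4*x)^2) - 1) - 1 = 398] 1 comes off first (add 1), so sub: ((-4*x)^2) - 1 = 399.
Step 3. [((-4*x)^2) - 1 = 399] peel the -1: add 1 from each side ⇒ sub: (-4*x)^2 = 400.
Step 4. [(-4*x)^2 = 400] 400 ≥ 0, LHS is (·)² — take ±√ ⇒ sqrt: -4*x = 20 or -20.
Step 5. [-4*x = 20 or -20] LHS = -4·(…); ÷-4 both sides, so div: x = -5 or 5.

Answer: x ∈ {-5, 5}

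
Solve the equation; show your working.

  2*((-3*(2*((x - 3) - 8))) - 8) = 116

Step 1. [2*((-3*(2*((x - 3) - 8))) - 8) = 116] 2 out front; divide by 2, so div: (-3*(2*((x - 3) - 8))) - 8 = 58.
Step 2. [(-3*(2*((x - 3) - 8))) - 8 = 58] 8 comes off first (add 8) ⇒ sub: -3*(2*((x - 3) - 8)) = 66.
Step 3. [-3*(2*((x - 3) - 8)) = 66] -3·(inner) — divide through by -3. So div: 2*((x - 3) - 8) = -22.
Step 4. [2*((x - 3) - 8) = -22] divide by the outer 2. So div: (x - 3) - 8 = -11.
Step 5. [(x - 3) - 8 = -11] -8 is outermost — add 8 both sides, so sub: x - 3 = -3.
Step 6. [x - 3 = -3] peel the -3: add 3 from each side. So sub: x = 0.

Answer: x ∈ {0}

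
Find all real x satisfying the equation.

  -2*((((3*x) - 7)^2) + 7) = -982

Step 1. [-2*((((3*x) - 7)^2) + 7) = -982] divide by the outer -2 ⇒ div: (((3*x) - 7)^2) + 7 = 491.
Step 2. [(((3*x) - 7)^2) + 7 = 491] peel the +7: subtract 7 from each side ⇒ sub: ((3*x) - 7)^2 = 484.
Step 3. [((3*x) - 7)^2 = 484] √ both sides: 484 ≥ 0 gives two branches, so sqrt: (3*x) - 7 = 22 or -22.
Step 4. [(3*x) - 7 = 22 or -22] peel the -7: add 7 from each side. So sub: 3*x = 29 or -15.
Step 5. [3*x = 29 or -15] divide by the outer 3, so div: x = 29/3 or -5.

Answer: x ∈ {-5, 29/3}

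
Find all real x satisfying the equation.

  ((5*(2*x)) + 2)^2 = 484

Step 1. [((5*(2*x)) + 2)^2 = 484] LHS squared, RHS 484 ≥ 0: apply √ (±), so sqrt: (5*(2*x)) + 2 = 22 or -22.
Step 2. [(5*(2*x)) + 2 = 22 or -22] subtract 2: x sits inside (… + 2) ⇒ sub: 5*(2*x) = 20 or -24.
Step 3. [5*(2*x) = 20 or -24] 5·(inner) — divide through by 5. So div: 2*x = 4 or -24/5.
Step 4. [2*x = 4 or -24/5] 2·(inner) — divide through by 2 ⇒ div: x = 2 or -12/5.

Answer: x ∈ {-12/5, 2}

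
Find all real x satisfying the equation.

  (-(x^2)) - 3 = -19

Step 1. [(-(x^2)) - 3 = -19] -3 is outermost — add 3 both sides. So sub: -(x^2) = -16.
Step 2. [-(x^2) = -16] flip signs both sides ⇒ neg: x^2 = 16.
Step 3. [x^2 = 16] √ both sides: 16 ≥ 0 gives two branches. So sqrt: x = 4 or -4.

Answer: x ∈ {-4, 4}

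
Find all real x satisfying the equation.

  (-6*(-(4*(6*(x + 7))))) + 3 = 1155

Step 1. [(-6*(-(4*(6*(x + 7))))) + 3 = 1155] 3 comes off first (subtract 3), so sub: -6*(-(4*(6*(x + 7)))) = 1152.
Step 2. [-6*(-(4*(6*(x + 7)))) = 1152] -6·(inner) — divide through by -6, so div: -(4*(6*(x + 7))) = -192.
Step 3. [-(4*(6*(x + 7))) = -192] leading − — multiply by −1, so neg: 4*(6*(x + 7)) = 192.
Step 4. [4*(6*(x + 7)) = 192] LHS = 4·(…); ÷4 both sides ⇒ div: 6*(x + 7) = 48.
Step 5. [6*(x + 7) = 48] 6 out front; divide by 6. So div: x + 7 = 8.
Step 6. [x + 7 = 8] +7 is outermost — subtract 7 both sides, so sub: x = 1.

Answer: x ∈ {1}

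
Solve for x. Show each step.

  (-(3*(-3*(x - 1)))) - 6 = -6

Step 1. [(-(3*(-3*(x - 1)))) - 6 = -6] peel the -6: add 6 from each side, so sub: -(3*(-3*(x - 1))) = 0.
Step 2. [-(3*(-3*(x - 1))) = 0] leading − — multiply by −1 ⇒ neg: 3*(-3*(x - 1)) = 0.
Step 3. [3*(-3*(x - 1)) = 0] divide by the outer 3. So div: -3*(x - 1) = 0.
Step 4. [-3*(x - 1) = 0] -3 out front; divide by -3 ⇒ div: x - 1 = 0.
Step 5. [x - 1 = 0] the outer -1 inverts by adding 1, so sub: x = 1.

Answer: x ∈ {1}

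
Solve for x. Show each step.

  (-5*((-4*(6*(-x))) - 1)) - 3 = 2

Step 1. [(-5*((-4*(6*(-x))) - 1)) - 3 = 2] -3 is outermost — add 3 both sides. So sub: -5*((-4*(6*(-x))) - 1) = 5.
Step 2. [-5*((-4*(6*(-x))) - 1) = 5] divide by the outer -5 ⇒ div: (-4*(6*(-x))) - 1 = -1.
Step 3. [(-4*(6*(-x))) - 1 = -1] add 1: x sits inside (… - 1). So sub: -4*(6*(-x)) = 0.
Step 4. [-4*(6*(-x)) = 0] -4·(inner) — divide through by -4 ⇒ div: 6*(-x) = 0.
Step 5. [6*(-x) = 0] 6 out front; divide by 6. So div: -x = 0.
Step 6. [-x = 0] leading − — multiply by −1, so neg: x = 0.

Answer: x ∈ {0}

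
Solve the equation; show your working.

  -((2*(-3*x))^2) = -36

Step 1. [-((2*(-3*x))^2) = -36] flip signs both sides, so neg: (2*(-3*x))^2 = 36.
Step 2. [(2*(-3*x))^2 = 36] LHS squared, RHS 36 ≥ 0: apply √ (±) ⇒ sqrt: 2*(-3*x) = 6 or -6.
Step 3. [2*(-3*x) = 6 or -6] 2·(inner) — divide through by 2. So div: -3*x = 3 or -3.
Step 4. [-3*x = 3 or -3] -3·(inner) — divide through by -3. So div: x = -1 or 1.

Answer: x ∈ {-1, 1}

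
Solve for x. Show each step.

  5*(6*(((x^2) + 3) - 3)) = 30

Step 1. [5*(6*(((x^2) + 3) - 3)) = 30] leading coefficient 5: divide by 5 ⇒ div: 6*(((x^2) + 3) - 3) = 6.
Step 2. [6*(((x^2) + 3) - 3) = 6] leading coefficient 6: divide by 6 ⇒ div: ((x^2) + 3) - 3 = 1.
Step 3. [((x^2) + 3) - 3 = 1] 3 comes off first (add 3) ⇒ sub: (x^2) + 3 = 4.
Step 4. [(x^2) + 3 = 4] the outer +3 inverts by subtracting 3 ⇒ sub: x^2 = 1.
Step 5. [x^2 = 1] √ both sides: 1 ≥ 0 gives two branches ⇒ sqrt: x = 1 or -1.

Answer: x ∈ {-1, 1}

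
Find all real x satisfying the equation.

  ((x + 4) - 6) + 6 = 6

Step 1. [((x + 4) - 6) + 6 = 6] the outer +6 inverts by subtracting 6 ⇒ sub: (x + 4) - 6 = 0.
Step 2. [(x + 4) - 6 = 0] the outer -6 inverts by adding 6. So sub: x + 4 = 6.
Step 3. [x + 4 = 6] 4 comes off first (subtract 4) ⇒ sub: x = 2.

Answer: x ∈ {2}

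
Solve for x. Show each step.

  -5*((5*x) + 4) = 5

Step 1. [-5*((5*x) + 4) = 5] divide by the outer -5. So div: (5*x) + 4 = -1.
Step 2. [(5*x) + 4 = -1] 4 comes off first (subtract 4). So sub: 5*x = -5.
Step 3. [5*x = -5] 5 out front; divide by 5. So div: x = -1.

Answer: x ∈ {-1}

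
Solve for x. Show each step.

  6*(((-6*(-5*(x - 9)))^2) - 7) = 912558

Step 1. [6*(((-6*(-5*(x - 9)))^2) - 7) = 912558] divide by the outer 6 ⇒ div: ((-6*(-5*(x - 9)))^2) - 7 = 152093.
Step 2. [((-6*(-5*(x - 9)))^2) - 7 = 152093] -7 is outermost — add 7 both sides. So sub: (-6*(-5*(x - 9)))^2 = 152100.
Step 3. [(-6*(-5*(x - 9)))^2 = 152100] 152100 ≥ 0, LHS is (·)² — take ±√, so sqrt: -6*(-5*(x - 9)) = 390 or -390.
Step 4. [-6*(-5*(x - 9)) = 390 or -390] -6·(inner) — divide through by -6, so div: -5*(x - 9) = -65 or 65.
Step 5. [-5*(x - 9) = -65 or 65] LHS = -5·(…); ÷-5 both sides, so div: x - 9 = 13 or -13.
Step 6. [x - 9 = 13 or -13] 9 comes off first (add 9), so sub: x = 22 or -4.

Answer: x ∈ {-4, 22}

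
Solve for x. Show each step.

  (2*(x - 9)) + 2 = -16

Step 1. [(2*(x - 9)) + 2 = -16] +2 is outermost — subtract 2 both sides, so sub: 2*(x - 9) = -18.
Step 2. [2*(x - 9) = -18] 2 out front; divide by 2 ⇒ div: x - 9 = -9.
Step 3. [x - 9 = -9] the outer -9 inverts by adding 9, so sub: x = 0.

Answer: x ∈ {0}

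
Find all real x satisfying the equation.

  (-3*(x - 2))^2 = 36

Step 1. [(-3*(x - 2))^2 = 36] LHS squared, RHS 36 ≥ 0: apply √ (±). So sqrt: -3*(x - 2) = 6 or -6.
Step 2. [-3*(x - 2) = 6 or -6] divide by the outer -3 ⇒ div: x - 2 = -2 or 2.
Step 3. [x - 2 = -2 or 2] peel the -2: add 2 from each side, so sub: x = 0 or 4.

Answer: x ∈ {0, 4}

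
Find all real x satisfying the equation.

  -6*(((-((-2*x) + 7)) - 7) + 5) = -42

Step 1. [-6*(((-((-2*x) + 7)) - 7) + 5) = -42] leading coefficient -6: divide by -6 ⇒ div: ((-((-2*x) + 7)) - 7) + 5 = 7.
Step 2. [((-((-2*x) + 7)) - 7) + 5 = 7] 5 comes off first (subtract 5). So sub: (-((-2*x) + 7)) - 7 = 2.
Step 3. [(-((-2*x) + 7)) - 7 = 2] add 7: x sits inside (… - 7). So sub: -((-2*x) + 7) = 9.
Step 4. [-((-2*x) + 7) = 9] leading − — multiply by −1. So neg: (-2*x) + 7 = -9.
Step 5. [(-2*x) + 7 = -9] +7 is outermost — subtract 7 both sides ⇒ sub: -2*x = -16.
Step 6. [-2*x = -16] -2 out front; divide by -2. So div: x = 8.

Answer: x ∈ {8}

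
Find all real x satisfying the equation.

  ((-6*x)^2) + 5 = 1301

Step 1. [((-6*x)^2) + 5 = 1301] 5 comes off first (subtract 5). So sub: (-6*x)^2 = 1296.
Step 2. [(-6*x)^2 = 1296] LHS squared, RHS 1296 ≥ 0: apply √ (±), so sqrt: -6*x = 36 or -36.
Step 3. [-6*x = 36 or -36] -6 out front; divide by -6, so div: x = -6 or 6.

Answer: x ∈ {-6, 6}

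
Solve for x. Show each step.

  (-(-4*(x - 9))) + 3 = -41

Step 1. [(-(-4*(x - 9))) + 3 = -41] peel the +3: subtract 3 from each side, so sub: -(-4*(x - 9)) = -44.
Step 2. [-(-4*(x - 9)) = -44] LHS negated; negate both sides. So neg: -4*(x - 9) = 44.
Step 3. [-4*(x - 9) = 44] -4·(inner) — divide through by -4, so div: x - 9 = -11.
Step 4. [x - 9 = -11] add 9: x sits inside (… - 9), so sub: x = -2.

Answer: x ∈ {-2}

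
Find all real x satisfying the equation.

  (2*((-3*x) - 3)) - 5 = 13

Step 1. [(2*((-3*x) - 3)) - 5 = 13] peel the -5: add 5 from each side. So sub: 2*((-3*x) - 3) = 18.
Step 2. [2*((-3*x) - 3) = 18] 2 out front; divide by 2, so div: (-3*x) - 3 = 9.
Step 3. [(-3*x) - 3 = 9] -3 is outermost — add 3 both sides, so sub: -3*x = 12.
Step 4. [-3*x = 12] divide by the outer -3 ⇒ div: x = -4.

Answer: x ∈ {-4}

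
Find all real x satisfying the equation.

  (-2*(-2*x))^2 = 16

Step 1. [(-2*(-2*x))^2 = 16] LHS squared, RHS 16 ≥ 0: apply √ (±), so sqrt: -2*(-2*x) = 4 or -4.
Step 2. [-2*(-2*x) = 4 or -4] -2 out front; divide by -2. So div: -2*x = -2 or 2.
Step 3. [-2*x = -2 or 2] leading coefficient -2: divide by -2, so div: x = 1 or -1.

Answer: x ∈ {-1, 1}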